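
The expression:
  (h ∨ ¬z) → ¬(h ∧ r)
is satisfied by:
  {h: False, r: False}
  {r: True, h: False}
  {h: True, r: False}


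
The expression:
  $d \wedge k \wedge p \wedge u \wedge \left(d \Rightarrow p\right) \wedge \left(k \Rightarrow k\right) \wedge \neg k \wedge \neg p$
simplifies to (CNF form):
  $\text{False}$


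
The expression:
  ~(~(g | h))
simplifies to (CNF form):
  g | h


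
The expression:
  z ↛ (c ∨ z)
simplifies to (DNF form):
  False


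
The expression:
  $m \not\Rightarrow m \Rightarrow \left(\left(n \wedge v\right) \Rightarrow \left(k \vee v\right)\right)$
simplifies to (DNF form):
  $\text{True}$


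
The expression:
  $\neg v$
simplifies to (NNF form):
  $\neg v$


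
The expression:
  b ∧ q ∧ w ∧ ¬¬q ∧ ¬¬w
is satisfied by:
  {w: True, b: True, q: True}


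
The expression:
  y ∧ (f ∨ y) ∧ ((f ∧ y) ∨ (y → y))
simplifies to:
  y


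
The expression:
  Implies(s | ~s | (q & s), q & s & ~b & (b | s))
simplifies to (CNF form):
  q & s & ~b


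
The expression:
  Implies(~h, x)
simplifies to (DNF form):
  h | x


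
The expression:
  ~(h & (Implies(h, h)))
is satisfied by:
  {h: False}


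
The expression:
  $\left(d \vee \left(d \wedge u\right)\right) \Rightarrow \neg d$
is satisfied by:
  {d: False}


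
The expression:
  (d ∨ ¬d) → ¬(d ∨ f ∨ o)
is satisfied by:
  {d: False, o: False, f: False}


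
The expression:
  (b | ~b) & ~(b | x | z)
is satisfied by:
  {x: False, z: False, b: False}


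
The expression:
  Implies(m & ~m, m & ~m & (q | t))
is always true.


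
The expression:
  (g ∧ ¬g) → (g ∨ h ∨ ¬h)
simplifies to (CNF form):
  True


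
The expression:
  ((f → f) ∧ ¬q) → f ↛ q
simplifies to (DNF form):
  f ∨ q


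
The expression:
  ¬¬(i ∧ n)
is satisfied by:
  {i: True, n: True}


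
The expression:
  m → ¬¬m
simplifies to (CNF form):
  True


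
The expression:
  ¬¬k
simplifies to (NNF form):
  k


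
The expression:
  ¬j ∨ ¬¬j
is always true.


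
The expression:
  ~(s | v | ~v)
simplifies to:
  False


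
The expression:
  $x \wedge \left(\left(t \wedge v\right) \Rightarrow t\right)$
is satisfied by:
  {x: True}


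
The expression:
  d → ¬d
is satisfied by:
  {d: False}


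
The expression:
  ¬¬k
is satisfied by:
  {k: True}


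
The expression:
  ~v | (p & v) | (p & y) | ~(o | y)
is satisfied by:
  {p: True, y: False, v: False, o: False}
  {p: True, o: True, y: False, v: False}
  {p: True, y: True, v: False, o: False}
  {p: True, o: True, y: True, v: False}
  {o: False, y: False, v: False, p: False}
  {o: True, y: False, v: False, p: False}
  {y: True, o: False, v: False, p: False}
  {o: True, y: True, v: False, p: False}
  {v: True, p: True, o: False, y: False}
  {o: True, v: True, p: True, y: False}
  {v: True, p: True, y: True, o: False}
  {o: True, v: True, p: True, y: True}
  {v: True, p: False, y: False, o: False}


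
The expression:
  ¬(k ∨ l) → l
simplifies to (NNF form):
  k ∨ l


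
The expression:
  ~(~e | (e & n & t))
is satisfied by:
  {e: True, t: False, n: False}
  {n: True, e: True, t: False}
  {t: True, e: True, n: False}


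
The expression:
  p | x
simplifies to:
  p | x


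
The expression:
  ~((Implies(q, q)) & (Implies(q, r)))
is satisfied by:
  {q: True, r: False}


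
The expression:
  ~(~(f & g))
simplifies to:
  f & g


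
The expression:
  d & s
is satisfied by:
  {s: True, d: True}


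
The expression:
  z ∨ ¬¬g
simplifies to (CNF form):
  g ∨ z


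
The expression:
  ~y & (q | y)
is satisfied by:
  {q: True, y: False}


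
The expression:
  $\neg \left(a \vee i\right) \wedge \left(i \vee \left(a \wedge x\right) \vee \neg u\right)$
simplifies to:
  $\neg a \wedge \neg i \wedge \neg u$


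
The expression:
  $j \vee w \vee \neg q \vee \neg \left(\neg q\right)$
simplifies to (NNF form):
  $\text{True}$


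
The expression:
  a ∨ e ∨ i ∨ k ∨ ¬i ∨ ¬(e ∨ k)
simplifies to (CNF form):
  True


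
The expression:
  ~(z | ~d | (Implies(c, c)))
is never true.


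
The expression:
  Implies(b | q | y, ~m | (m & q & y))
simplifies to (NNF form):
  ~m | (q & y) | (~b & ~q & ~y)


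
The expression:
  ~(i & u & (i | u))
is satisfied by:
  {u: False, i: False}
  {i: True, u: False}
  {u: True, i: False}


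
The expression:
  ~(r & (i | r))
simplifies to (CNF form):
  ~r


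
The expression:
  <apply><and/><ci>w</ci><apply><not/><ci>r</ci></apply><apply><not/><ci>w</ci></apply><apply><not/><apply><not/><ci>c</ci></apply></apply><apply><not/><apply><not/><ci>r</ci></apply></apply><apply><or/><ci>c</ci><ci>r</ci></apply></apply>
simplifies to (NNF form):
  <false/>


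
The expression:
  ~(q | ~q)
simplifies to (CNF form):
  False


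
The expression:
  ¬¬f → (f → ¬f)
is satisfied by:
  {f: False}


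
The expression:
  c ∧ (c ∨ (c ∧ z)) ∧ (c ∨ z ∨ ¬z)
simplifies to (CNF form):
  c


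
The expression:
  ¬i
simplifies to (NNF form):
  ¬i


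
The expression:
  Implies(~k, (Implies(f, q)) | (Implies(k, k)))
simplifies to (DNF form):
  True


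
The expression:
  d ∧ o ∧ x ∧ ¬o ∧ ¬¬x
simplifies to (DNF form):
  False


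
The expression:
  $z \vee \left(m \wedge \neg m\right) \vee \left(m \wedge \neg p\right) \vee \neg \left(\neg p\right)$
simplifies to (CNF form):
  $m \vee p \vee z$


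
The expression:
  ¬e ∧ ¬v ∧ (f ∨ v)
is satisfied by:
  {f: True, v: False, e: False}


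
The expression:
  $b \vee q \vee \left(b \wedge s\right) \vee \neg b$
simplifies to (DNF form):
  $\text{True}$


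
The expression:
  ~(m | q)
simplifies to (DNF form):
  ~m & ~q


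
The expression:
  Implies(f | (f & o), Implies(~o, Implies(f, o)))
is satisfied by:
  {o: True, f: False}
  {f: False, o: False}
  {f: True, o: True}


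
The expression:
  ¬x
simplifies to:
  ¬x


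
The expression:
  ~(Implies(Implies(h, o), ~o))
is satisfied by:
  {o: True}


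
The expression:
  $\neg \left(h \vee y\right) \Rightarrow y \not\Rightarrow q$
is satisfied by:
  {y: True, h: True}
  {y: True, h: False}
  {h: True, y: False}


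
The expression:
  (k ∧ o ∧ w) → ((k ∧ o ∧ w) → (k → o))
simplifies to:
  True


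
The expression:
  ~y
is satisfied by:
  {y: False}


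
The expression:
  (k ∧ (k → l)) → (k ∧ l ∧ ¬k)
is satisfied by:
  {l: False, k: False}
  {k: True, l: False}
  {l: True, k: False}


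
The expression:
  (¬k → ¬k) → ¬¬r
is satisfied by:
  {r: True}


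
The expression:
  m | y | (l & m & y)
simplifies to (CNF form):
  m | y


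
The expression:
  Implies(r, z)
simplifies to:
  z | ~r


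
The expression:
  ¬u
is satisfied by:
  {u: False}


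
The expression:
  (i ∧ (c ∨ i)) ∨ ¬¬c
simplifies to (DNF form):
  c ∨ i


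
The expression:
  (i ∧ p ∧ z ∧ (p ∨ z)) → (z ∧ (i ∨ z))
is always true.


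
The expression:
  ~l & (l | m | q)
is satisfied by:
  {q: True, m: True, l: False}
  {q: True, l: False, m: False}
  {m: True, l: False, q: False}


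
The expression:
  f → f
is always true.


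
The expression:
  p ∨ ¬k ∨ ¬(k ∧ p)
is always true.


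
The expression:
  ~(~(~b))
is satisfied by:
  {b: False}


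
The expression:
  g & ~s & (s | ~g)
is never true.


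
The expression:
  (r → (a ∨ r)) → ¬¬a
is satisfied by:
  {a: True}


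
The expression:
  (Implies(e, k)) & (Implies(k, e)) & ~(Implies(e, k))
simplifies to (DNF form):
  False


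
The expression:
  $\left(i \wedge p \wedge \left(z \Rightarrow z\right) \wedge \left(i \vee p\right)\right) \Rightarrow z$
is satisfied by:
  {z: True, p: False, i: False}
  {p: False, i: False, z: False}
  {i: True, z: True, p: False}
  {i: True, p: False, z: False}
  {z: True, p: True, i: False}
  {p: True, z: False, i: False}
  {i: True, p: True, z: True}


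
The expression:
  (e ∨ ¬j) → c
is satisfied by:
  {c: True, j: True, e: False}
  {c: True, j: False, e: False}
  {c: True, e: True, j: True}
  {c: True, e: True, j: False}
  {j: True, e: False, c: False}


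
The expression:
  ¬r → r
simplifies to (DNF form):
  r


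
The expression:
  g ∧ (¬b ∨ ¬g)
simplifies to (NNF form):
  g ∧ ¬b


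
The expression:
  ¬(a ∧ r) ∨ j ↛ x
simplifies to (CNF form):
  (j ∨ ¬a ∨ ¬r) ∧ (¬a ∨ ¬r ∨ ¬x)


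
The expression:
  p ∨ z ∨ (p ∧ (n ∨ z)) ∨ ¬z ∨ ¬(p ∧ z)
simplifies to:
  True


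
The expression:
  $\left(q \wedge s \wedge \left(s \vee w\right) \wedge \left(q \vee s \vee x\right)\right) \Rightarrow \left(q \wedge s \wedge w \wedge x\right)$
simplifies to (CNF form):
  $\left(w \vee \neg q \vee \neg s\right) \wedge \left(x \vee \neg q \vee \neg s\right)$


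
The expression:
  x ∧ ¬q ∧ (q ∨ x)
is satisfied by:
  {x: True, q: False}


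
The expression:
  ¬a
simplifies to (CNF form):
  ¬a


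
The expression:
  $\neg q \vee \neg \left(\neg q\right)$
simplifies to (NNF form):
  $\text{True}$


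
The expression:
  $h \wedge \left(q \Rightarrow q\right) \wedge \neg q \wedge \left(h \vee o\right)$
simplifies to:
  $h \wedge \neg q$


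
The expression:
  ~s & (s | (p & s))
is never true.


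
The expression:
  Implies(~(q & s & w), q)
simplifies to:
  q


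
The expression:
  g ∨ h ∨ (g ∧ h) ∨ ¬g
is always true.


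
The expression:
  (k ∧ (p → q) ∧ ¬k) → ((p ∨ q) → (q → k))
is always true.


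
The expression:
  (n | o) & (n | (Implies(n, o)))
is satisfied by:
  {n: True, o: True}
  {n: True, o: False}
  {o: True, n: False}


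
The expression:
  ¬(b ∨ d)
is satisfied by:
  {d: False, b: False}


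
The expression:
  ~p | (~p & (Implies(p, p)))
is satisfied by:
  {p: False}


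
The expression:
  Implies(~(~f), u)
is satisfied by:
  {u: True, f: False}
  {f: False, u: False}
  {f: True, u: True}


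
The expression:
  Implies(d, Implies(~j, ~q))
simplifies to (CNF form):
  j | ~d | ~q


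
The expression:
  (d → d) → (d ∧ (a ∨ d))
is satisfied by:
  {d: True}


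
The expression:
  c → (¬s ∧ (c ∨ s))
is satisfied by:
  {s: False, c: False}
  {c: True, s: False}
  {s: True, c: False}


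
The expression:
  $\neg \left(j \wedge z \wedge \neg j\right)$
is always true.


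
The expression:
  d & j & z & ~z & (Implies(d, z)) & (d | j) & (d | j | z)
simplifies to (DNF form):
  False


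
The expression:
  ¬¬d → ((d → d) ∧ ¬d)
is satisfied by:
  {d: False}


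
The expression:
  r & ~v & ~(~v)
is never true.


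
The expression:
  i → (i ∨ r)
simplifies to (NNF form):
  True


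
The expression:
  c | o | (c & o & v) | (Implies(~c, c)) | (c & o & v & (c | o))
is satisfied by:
  {o: True, c: True}
  {o: True, c: False}
  {c: True, o: False}


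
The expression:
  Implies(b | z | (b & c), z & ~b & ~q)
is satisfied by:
  {q: False, b: False, z: False}
  {z: True, q: False, b: False}
  {q: True, z: False, b: False}


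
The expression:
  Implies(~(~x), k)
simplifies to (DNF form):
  k | ~x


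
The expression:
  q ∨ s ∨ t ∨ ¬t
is always true.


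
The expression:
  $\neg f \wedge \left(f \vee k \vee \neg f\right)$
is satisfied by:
  {f: False}


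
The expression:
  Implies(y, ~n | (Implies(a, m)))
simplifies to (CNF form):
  m | ~a | ~n | ~y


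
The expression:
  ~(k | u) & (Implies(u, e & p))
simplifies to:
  ~k & ~u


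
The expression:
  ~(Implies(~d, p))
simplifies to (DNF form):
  ~d & ~p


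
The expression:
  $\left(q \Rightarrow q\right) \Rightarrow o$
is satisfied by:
  {o: True}


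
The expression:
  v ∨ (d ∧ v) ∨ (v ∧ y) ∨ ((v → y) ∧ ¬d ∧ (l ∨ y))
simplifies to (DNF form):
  v ∨ (l ∧ ¬d) ∨ (y ∧ ¬d)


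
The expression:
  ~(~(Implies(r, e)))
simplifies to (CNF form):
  e | ~r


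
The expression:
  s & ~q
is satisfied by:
  {s: True, q: False}


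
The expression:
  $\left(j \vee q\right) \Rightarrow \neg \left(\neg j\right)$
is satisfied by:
  {j: True, q: False}
  {q: False, j: False}
  {q: True, j: True}


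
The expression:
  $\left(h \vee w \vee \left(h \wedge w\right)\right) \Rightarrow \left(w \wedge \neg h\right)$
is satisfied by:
  {h: False}


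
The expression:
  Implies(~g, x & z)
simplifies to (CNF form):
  (g | x) & (g | z)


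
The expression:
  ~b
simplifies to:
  ~b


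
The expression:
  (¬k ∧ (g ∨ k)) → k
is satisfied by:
  {k: True, g: False}
  {g: False, k: False}
  {g: True, k: True}


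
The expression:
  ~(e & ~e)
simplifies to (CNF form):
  True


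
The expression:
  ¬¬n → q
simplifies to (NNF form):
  q ∨ ¬n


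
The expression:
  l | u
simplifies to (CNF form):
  l | u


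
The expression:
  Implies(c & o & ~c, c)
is always true.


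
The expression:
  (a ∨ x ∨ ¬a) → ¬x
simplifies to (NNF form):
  ¬x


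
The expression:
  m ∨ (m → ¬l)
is always true.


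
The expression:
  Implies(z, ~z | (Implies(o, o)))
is always true.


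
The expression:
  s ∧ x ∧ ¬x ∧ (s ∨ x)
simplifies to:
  False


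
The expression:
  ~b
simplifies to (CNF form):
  ~b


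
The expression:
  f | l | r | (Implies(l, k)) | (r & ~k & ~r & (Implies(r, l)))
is always true.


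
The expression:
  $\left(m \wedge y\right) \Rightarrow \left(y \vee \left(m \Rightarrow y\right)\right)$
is always true.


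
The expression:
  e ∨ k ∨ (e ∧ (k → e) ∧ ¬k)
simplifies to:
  e ∨ k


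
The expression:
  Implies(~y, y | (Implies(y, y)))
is always true.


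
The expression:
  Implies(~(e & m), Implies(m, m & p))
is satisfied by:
  {p: True, e: True, m: False}
  {p: True, m: False, e: False}
  {e: True, m: False, p: False}
  {e: False, m: False, p: False}
  {p: True, e: True, m: True}
  {p: True, m: True, e: False}
  {e: True, m: True, p: False}


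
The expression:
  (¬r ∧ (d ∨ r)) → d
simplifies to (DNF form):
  True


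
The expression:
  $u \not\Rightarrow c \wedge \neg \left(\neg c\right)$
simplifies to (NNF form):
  $\text{False}$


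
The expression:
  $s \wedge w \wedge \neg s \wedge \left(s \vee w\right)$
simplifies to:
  $\text{False}$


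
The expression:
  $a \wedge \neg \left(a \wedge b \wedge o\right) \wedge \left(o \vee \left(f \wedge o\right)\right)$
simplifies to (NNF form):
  $a \wedge o \wedge \neg b$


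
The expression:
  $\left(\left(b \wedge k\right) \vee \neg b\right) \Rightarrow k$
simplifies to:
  $b \vee k$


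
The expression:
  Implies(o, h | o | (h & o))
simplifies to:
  True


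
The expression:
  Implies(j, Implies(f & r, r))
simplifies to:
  True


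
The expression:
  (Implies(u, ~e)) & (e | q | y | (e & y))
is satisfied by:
  {y: True, q: True, e: False, u: False}
  {y: True, e: False, u: False, q: False}
  {q: True, e: False, u: False, y: False}
  {y: True, u: True, q: True, e: False}
  {y: True, u: True, e: False, q: False}
  {u: True, q: True, e: False, y: False}
  {q: True, y: True, e: True, u: False}
  {y: True, e: True, u: False, q: False}
  {q: True, e: True, u: False, y: False}
  {e: True, q: False, u: False, y: False}


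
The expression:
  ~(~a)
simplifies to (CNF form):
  a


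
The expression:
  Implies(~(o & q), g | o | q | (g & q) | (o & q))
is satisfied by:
  {q: True, g: True, o: True}
  {q: True, g: True, o: False}
  {q: True, o: True, g: False}
  {q: True, o: False, g: False}
  {g: True, o: True, q: False}
  {g: True, o: False, q: False}
  {o: True, g: False, q: False}


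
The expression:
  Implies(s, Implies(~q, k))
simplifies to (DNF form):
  k | q | ~s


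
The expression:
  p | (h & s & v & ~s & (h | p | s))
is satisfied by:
  {p: True}


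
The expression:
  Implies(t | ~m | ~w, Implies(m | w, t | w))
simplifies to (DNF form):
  t | w | ~m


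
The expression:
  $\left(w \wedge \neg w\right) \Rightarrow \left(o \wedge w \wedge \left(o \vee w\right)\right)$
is always true.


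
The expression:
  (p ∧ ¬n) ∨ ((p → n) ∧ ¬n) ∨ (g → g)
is always true.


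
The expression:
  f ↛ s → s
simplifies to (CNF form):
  s ∨ ¬f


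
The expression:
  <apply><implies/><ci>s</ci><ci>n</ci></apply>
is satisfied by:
  {n: True, s: False}
  {s: False, n: False}
  {s: True, n: True}


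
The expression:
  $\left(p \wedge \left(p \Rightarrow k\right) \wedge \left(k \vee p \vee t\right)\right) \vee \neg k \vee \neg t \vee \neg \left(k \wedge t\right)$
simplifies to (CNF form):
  $p \vee \neg k \vee \neg t$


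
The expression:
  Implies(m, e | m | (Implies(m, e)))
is always true.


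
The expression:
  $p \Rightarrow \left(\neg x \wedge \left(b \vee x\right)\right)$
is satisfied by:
  {b: True, p: False, x: False}
  {b: False, p: False, x: False}
  {x: True, b: True, p: False}
  {x: True, b: False, p: False}
  {p: True, b: True, x: False}


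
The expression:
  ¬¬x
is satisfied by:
  {x: True}


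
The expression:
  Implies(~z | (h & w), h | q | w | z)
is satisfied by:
  {h: True, q: True, z: True, w: True}
  {h: True, q: True, z: True, w: False}
  {h: True, q: True, w: True, z: False}
  {h: True, q: True, w: False, z: False}
  {h: True, z: True, w: True, q: False}
  {h: True, z: True, w: False, q: False}
  {h: True, z: False, w: True, q: False}
  {h: True, z: False, w: False, q: False}
  {q: True, z: True, w: True, h: False}
  {q: True, z: True, w: False, h: False}
  {q: True, w: True, z: False, h: False}
  {q: True, w: False, z: False, h: False}
  {z: True, w: True, q: False, h: False}
  {z: True, q: False, w: False, h: False}
  {w: True, q: False, z: False, h: False}


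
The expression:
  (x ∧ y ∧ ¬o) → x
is always true.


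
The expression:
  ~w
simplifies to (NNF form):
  ~w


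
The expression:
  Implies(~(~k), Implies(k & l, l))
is always true.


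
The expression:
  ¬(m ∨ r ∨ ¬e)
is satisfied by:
  {e: True, r: False, m: False}


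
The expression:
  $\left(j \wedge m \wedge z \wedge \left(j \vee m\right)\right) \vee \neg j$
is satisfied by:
  {m: True, z: True, j: False}
  {m: True, z: False, j: False}
  {z: True, m: False, j: False}
  {m: False, z: False, j: False}
  {j: True, m: True, z: True}


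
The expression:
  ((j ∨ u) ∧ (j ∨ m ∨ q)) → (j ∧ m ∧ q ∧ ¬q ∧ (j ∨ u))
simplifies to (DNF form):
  (¬j ∧ ¬u) ∨ (¬j ∧ ¬m ∧ ¬q) ∨ (¬j ∧ ¬m ∧ ¬u) ∨ (¬j ∧ ¬q ∧ ¬u)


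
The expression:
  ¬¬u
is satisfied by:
  {u: True}


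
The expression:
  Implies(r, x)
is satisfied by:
  {x: True, r: False}
  {r: False, x: False}
  {r: True, x: True}


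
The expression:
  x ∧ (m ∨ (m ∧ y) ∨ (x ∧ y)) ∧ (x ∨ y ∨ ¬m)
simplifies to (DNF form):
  (m ∧ x) ∨ (x ∧ y)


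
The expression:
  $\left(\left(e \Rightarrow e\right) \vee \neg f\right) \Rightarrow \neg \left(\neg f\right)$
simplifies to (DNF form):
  $f$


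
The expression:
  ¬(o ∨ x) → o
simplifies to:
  o ∨ x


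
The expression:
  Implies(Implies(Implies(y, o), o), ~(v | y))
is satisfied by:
  {v: False, y: False, o: False}
  {o: True, v: False, y: False}
  {v: True, o: False, y: False}


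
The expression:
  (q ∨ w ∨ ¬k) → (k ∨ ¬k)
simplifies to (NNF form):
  True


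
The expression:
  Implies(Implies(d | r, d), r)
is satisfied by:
  {r: True}


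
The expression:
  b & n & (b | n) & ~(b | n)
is never true.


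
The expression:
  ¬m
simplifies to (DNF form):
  ¬m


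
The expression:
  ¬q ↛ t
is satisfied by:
  {t: True, q: False}
  {q: False, t: False}
  {q: True, t: True}


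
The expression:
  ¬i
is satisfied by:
  {i: False}


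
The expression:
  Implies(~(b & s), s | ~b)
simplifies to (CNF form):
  s | ~b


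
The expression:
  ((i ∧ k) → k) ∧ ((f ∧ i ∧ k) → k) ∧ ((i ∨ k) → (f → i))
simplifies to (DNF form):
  i ∨ ¬f ∨ ¬k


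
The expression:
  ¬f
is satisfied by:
  {f: False}


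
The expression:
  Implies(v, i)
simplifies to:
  i | ~v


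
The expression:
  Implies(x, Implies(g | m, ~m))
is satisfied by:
  {m: False, x: False}
  {x: True, m: False}
  {m: True, x: False}


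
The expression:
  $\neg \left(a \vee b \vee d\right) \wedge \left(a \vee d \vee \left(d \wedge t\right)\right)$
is never true.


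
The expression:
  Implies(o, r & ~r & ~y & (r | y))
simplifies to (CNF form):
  ~o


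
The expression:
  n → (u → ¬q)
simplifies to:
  ¬n ∨ ¬q ∨ ¬u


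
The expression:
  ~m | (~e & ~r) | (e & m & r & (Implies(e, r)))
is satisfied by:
  {m: False, e: False, r: False}
  {r: True, m: False, e: False}
  {e: True, m: False, r: False}
  {r: True, e: True, m: False}
  {m: True, r: False, e: False}
  {r: True, e: True, m: True}


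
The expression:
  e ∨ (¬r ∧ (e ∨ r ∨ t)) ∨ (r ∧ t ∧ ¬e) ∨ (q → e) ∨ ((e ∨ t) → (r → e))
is always true.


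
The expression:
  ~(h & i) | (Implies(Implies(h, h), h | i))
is always true.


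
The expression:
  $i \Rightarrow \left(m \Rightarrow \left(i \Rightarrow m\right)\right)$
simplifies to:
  $\text{True}$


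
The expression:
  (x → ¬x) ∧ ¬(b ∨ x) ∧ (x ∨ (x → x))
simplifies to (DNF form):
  ¬b ∧ ¬x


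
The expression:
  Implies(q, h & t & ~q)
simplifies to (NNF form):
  ~q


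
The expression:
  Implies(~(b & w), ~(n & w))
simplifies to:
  b | ~n | ~w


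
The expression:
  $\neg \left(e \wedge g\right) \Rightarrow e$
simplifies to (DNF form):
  $e$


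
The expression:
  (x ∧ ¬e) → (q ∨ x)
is always true.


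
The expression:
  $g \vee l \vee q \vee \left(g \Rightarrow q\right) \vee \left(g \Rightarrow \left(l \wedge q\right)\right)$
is always true.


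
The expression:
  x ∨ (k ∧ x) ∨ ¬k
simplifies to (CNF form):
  x ∨ ¬k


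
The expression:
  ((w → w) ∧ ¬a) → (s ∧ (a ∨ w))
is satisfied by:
  {a: True, w: True, s: True}
  {a: True, w: True, s: False}
  {a: True, s: True, w: False}
  {a: True, s: False, w: False}
  {w: True, s: True, a: False}


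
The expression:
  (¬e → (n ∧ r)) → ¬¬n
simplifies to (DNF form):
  n ∨ ¬e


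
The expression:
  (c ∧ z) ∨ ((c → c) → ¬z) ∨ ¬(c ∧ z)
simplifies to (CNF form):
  True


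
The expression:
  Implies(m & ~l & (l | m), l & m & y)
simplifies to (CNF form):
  l | ~m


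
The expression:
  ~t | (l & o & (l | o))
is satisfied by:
  {l: True, o: True, t: False}
  {l: True, o: False, t: False}
  {o: True, l: False, t: False}
  {l: False, o: False, t: False}
  {l: True, t: True, o: True}


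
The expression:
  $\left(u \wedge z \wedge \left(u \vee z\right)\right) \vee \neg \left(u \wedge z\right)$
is always true.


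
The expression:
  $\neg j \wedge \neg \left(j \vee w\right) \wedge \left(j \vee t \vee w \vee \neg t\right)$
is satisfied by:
  {w: False, j: False}


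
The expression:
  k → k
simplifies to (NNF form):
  True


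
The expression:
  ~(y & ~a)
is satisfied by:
  {a: True, y: False}
  {y: False, a: False}
  {y: True, a: True}


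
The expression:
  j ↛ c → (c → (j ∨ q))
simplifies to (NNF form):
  True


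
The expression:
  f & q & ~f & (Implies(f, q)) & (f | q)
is never true.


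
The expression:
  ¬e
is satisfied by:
  {e: False}


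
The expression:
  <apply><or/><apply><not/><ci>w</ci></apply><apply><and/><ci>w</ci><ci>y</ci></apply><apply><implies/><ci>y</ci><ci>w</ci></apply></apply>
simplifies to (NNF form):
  <true/>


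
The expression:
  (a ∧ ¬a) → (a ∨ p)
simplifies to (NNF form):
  True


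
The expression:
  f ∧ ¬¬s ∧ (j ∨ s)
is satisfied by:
  {s: True, f: True}


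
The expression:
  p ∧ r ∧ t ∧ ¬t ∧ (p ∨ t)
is never true.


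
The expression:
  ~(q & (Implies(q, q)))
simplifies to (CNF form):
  ~q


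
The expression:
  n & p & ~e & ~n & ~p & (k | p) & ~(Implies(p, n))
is never true.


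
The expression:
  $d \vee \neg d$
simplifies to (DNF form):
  $\text{True}$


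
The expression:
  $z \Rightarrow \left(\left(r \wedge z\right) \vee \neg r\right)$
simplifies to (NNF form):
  $\text{True}$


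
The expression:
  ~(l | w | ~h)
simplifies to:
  h & ~l & ~w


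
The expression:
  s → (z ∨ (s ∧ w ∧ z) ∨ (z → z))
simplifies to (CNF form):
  True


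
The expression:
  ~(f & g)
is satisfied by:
  {g: False, f: False}
  {f: True, g: False}
  {g: True, f: False}


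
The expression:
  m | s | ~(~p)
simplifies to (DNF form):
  m | p | s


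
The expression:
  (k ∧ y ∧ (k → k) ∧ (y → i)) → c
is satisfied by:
  {c: True, k: False, y: False, i: False}
  {i: False, k: False, c: False, y: False}
  {i: True, c: True, k: False, y: False}
  {i: True, k: False, c: False, y: False}
  {y: True, c: True, i: False, k: False}
  {y: True, i: False, k: False, c: False}
  {y: True, i: True, c: True, k: False}
  {y: True, i: True, k: False, c: False}
  {c: True, k: True, y: False, i: False}
  {k: True, y: False, c: False, i: False}
  {i: True, k: True, c: True, y: False}
  {i: True, k: True, y: False, c: False}
  {c: True, k: True, y: True, i: False}
  {k: True, y: True, i: False, c: False}
  {i: True, k: True, y: True, c: True}


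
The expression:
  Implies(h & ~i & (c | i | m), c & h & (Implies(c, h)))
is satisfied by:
  {i: True, c: True, h: False, m: False}
  {i: True, h: False, m: False, c: False}
  {c: True, h: False, m: False, i: False}
  {c: False, h: False, m: False, i: False}
  {i: True, m: True, c: True, h: False}
  {i: True, m: True, c: False, h: False}
  {m: True, c: True, i: False, h: False}
  {m: True, i: False, h: False, c: False}
  {c: True, i: True, h: True, m: False}
  {i: True, h: True, c: False, m: False}
  {c: True, h: True, i: False, m: False}
  {h: True, i: False, m: False, c: False}
  {i: True, m: True, h: True, c: True}
  {i: True, m: True, h: True, c: False}
  {m: True, h: True, c: True, i: False}


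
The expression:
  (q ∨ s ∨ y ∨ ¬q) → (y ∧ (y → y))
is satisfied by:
  {y: True}


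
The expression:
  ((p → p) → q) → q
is always true.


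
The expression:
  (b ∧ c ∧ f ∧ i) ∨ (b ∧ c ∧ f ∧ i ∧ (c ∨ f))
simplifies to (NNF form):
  b ∧ c ∧ f ∧ i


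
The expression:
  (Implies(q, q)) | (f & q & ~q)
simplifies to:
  True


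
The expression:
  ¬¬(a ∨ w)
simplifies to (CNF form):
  a ∨ w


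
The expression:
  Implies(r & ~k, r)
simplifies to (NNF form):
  True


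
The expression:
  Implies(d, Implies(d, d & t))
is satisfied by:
  {t: True, d: False}
  {d: False, t: False}
  {d: True, t: True}


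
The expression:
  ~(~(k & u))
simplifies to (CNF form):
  k & u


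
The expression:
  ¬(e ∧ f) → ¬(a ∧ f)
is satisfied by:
  {e: True, a: False, f: False}
  {e: False, a: False, f: False}
  {f: True, e: True, a: False}
  {f: True, e: False, a: False}
  {a: True, e: True, f: False}
  {a: True, e: False, f: False}
  {a: True, f: True, e: True}


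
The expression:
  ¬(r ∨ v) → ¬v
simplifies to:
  True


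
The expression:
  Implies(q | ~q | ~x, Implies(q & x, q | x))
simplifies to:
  True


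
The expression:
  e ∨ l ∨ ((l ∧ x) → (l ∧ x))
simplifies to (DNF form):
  True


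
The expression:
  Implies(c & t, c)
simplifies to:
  True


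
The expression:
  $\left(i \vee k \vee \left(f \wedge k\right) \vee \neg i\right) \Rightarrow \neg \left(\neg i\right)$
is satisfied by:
  {i: True}


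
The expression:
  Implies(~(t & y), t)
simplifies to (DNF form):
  t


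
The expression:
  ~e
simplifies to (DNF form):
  ~e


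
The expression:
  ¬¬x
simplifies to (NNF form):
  x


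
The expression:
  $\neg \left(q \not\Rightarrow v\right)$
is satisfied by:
  {v: True, q: False}
  {q: False, v: False}
  {q: True, v: True}


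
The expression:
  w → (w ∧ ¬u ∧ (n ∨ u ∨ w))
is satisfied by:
  {w: False, u: False}
  {u: True, w: False}
  {w: True, u: False}


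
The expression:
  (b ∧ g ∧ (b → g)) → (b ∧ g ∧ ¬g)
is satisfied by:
  {g: False, b: False}
  {b: True, g: False}
  {g: True, b: False}


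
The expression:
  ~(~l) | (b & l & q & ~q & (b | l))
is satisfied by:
  {l: True}


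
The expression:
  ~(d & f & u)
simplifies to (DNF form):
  ~d | ~f | ~u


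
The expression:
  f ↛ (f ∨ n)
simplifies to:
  False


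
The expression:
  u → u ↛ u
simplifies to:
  ¬u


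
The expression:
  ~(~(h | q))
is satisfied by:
  {q: True, h: True}
  {q: True, h: False}
  {h: True, q: False}


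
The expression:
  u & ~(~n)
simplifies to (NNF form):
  n & u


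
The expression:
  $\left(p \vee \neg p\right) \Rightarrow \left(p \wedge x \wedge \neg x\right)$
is never true.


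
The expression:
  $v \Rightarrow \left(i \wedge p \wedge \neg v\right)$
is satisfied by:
  {v: False}


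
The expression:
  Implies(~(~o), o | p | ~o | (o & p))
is always true.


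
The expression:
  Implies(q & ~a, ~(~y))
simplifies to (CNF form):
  a | y | ~q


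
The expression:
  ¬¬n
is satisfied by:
  {n: True}


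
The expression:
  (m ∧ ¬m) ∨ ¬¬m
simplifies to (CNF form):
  m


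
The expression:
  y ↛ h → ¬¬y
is always true.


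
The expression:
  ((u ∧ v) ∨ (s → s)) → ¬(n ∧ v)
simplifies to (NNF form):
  ¬n ∨ ¬v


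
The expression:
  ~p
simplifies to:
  ~p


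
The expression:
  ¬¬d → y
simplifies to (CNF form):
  y ∨ ¬d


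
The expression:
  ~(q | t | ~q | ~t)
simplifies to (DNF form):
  False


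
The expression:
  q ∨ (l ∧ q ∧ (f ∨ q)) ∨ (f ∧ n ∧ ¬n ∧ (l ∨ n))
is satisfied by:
  {q: True}


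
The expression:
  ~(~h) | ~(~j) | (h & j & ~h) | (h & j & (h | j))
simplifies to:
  h | j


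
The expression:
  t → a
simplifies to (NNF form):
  a ∨ ¬t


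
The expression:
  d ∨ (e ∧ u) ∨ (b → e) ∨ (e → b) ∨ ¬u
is always true.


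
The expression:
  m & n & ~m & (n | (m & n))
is never true.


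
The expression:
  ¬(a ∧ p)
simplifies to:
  ¬a ∨ ¬p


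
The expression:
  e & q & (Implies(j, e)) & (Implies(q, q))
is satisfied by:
  {e: True, q: True}


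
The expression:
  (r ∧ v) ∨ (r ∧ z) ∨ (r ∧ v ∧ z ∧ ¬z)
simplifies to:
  r ∧ (v ∨ z)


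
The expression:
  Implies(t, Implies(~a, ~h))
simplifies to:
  a | ~h | ~t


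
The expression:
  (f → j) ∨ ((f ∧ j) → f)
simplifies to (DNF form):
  True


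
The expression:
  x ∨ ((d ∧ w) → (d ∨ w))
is always true.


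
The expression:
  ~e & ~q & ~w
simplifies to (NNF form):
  ~e & ~q & ~w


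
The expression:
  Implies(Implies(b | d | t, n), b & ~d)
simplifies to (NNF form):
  (b & ~d) | (d & ~n) | (t & ~n)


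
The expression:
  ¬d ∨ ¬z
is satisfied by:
  {z: False, d: False}
  {d: True, z: False}
  {z: True, d: False}


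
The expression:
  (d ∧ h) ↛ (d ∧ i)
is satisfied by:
  {h: True, d: True, i: False}


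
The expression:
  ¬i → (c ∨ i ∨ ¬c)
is always true.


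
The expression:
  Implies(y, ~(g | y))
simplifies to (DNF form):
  ~y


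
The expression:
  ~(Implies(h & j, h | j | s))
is never true.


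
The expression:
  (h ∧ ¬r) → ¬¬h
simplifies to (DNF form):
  True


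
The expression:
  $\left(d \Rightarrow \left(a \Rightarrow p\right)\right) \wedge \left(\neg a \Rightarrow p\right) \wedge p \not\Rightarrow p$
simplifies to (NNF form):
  $\text{False}$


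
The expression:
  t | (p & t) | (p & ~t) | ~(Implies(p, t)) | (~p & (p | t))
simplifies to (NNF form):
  p | t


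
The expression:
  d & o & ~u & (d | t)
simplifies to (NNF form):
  d & o & ~u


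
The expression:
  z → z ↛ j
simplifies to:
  ¬j ∨ ¬z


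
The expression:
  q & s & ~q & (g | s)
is never true.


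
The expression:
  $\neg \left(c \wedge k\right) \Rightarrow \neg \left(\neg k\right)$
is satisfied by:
  {k: True}


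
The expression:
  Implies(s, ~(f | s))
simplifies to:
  ~s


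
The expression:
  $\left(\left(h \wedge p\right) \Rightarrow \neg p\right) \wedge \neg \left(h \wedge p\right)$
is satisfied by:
  {p: False, h: False}
  {h: True, p: False}
  {p: True, h: False}


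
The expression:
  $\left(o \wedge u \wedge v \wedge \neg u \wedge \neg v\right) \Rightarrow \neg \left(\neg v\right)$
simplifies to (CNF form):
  $\text{True}$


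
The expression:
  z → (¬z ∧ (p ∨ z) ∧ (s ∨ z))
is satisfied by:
  {z: False}


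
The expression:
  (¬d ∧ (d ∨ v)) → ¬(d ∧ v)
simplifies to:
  True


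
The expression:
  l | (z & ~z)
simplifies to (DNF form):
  l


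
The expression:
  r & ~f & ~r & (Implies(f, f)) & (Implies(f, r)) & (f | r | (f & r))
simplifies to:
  False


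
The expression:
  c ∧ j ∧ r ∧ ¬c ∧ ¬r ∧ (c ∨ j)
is never true.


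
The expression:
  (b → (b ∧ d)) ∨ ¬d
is always true.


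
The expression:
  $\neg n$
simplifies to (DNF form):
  $\neg n$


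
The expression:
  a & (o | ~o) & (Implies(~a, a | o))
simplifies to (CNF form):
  a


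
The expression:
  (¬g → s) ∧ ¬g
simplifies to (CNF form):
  s ∧ ¬g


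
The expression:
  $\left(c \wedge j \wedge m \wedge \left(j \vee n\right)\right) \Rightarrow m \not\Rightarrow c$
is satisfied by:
  {m: False, c: False, j: False}
  {j: True, m: False, c: False}
  {c: True, m: False, j: False}
  {j: True, c: True, m: False}
  {m: True, j: False, c: False}
  {j: True, m: True, c: False}
  {c: True, m: True, j: False}


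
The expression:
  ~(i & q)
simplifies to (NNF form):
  ~i | ~q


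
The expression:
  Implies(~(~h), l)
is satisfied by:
  {l: True, h: False}
  {h: False, l: False}
  {h: True, l: True}


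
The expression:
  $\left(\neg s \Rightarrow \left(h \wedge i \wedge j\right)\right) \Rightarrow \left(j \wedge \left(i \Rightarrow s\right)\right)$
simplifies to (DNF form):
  $\left(j \wedge s\right) \vee \left(\neg h \wedge \neg s\right) \vee \left(\neg i \wedge \neg s\right) \vee \left(\neg j \wedge \neg s\right)$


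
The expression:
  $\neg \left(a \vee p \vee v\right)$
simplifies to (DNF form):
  $\neg a \wedge \neg p \wedge \neg v$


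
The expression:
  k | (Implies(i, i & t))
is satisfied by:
  {t: True, k: True, i: False}
  {t: True, k: False, i: False}
  {k: True, t: False, i: False}
  {t: False, k: False, i: False}
  {i: True, t: True, k: True}
  {i: True, t: True, k: False}
  {i: True, k: True, t: False}


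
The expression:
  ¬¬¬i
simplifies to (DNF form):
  ¬i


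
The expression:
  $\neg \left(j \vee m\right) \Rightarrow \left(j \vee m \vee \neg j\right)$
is always true.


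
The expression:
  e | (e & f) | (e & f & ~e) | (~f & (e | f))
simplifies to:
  e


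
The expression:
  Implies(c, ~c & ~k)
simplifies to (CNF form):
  ~c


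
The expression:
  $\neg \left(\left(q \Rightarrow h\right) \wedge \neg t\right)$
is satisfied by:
  {t: True, q: True, h: False}
  {t: True, q: False, h: False}
  {t: True, h: True, q: True}
  {t: True, h: True, q: False}
  {q: True, h: False, t: False}


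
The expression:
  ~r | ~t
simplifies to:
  ~r | ~t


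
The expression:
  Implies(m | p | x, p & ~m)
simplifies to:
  ~m & (p | ~x)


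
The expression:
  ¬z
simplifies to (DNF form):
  ¬z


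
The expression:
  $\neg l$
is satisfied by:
  {l: False}


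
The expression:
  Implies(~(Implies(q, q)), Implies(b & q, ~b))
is always true.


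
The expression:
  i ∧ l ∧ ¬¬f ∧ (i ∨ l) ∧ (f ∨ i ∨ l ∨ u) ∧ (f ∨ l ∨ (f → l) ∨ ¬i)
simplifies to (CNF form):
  f ∧ i ∧ l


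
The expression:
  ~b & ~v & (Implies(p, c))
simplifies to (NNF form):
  ~b & ~v & (c | ~p)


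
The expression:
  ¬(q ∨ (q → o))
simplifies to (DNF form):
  False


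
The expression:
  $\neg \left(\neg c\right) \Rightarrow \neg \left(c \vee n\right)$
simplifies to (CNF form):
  $\neg c$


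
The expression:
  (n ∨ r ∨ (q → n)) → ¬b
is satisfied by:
  {q: True, n: False, b: False, r: False}
  {q: False, n: False, b: False, r: False}
  {r: True, q: True, n: False, b: False}
  {r: True, q: False, n: False, b: False}
  {n: True, q: True, r: False, b: False}
  {n: True, r: False, q: False, b: False}
  {r: True, n: True, q: True, b: False}
  {r: True, n: True, q: False, b: False}
  {b: True, n: False, q: True, r: False}


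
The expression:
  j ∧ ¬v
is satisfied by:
  {j: True, v: False}


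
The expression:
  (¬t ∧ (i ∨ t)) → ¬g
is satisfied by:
  {t: True, g: False, i: False}
  {g: False, i: False, t: False}
  {i: True, t: True, g: False}
  {i: True, g: False, t: False}
  {t: True, g: True, i: False}
  {g: True, t: False, i: False}
  {i: True, g: True, t: True}


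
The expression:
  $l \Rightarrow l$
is always true.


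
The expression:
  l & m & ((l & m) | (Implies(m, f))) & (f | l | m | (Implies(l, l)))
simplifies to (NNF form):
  l & m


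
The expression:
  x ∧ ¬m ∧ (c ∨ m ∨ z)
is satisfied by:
  {z: True, c: True, x: True, m: False}
  {z: True, x: True, c: False, m: False}
  {c: True, x: True, z: False, m: False}


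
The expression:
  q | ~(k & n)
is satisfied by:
  {q: True, k: False, n: False}
  {k: False, n: False, q: False}
  {n: True, q: True, k: False}
  {n: True, k: False, q: False}
  {q: True, k: True, n: False}
  {k: True, q: False, n: False}
  {n: True, k: True, q: True}


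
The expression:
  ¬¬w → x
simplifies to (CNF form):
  x ∨ ¬w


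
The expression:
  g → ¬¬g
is always true.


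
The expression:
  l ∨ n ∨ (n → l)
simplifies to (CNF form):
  True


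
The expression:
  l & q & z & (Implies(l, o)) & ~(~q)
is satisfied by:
  {z: True, o: True, q: True, l: True}


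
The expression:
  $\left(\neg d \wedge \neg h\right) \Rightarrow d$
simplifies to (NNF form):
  $d \vee h$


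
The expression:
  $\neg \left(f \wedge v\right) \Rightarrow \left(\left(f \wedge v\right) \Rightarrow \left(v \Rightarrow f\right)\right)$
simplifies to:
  $\text{True}$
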